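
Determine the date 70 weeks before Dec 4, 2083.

Subtracting 70 weeks = 490 days from December 4, 2083.
Going back 4 days from December 4, 2083 reaches the end of the previous month; 490 − 4 = 486 left.
November 2083 has 30 days: 486 − 30 = 456 left.
October 2083 has 31 days: 456 − 31 = 425 left.
September 2083 has 30 days: 425 − 30 = 395 left.
August 2083 has 31 days: 395 − 31 = 364 left.
July 2083 has 31 days: 364 − 31 = 333 left.
June 2083 has 30 days: 333 − 30 = 303 left.
May 2083 has 31 days: 303 − 31 = 272 left.
April 2083 has 30 days: 272 − 30 = 242 left.
March 2083 has 31 days: 242 − 31 = 211 left.
February 2083 has 28 days (2083 is not a leap year): 211 − 28 = 183 left.
January 2083 has 31 days: 183 − 31 = 152 left.
December 2082 has 31 days: 152 − 31 = 121 left.
November 2082 has 30 days: 121 − 30 = 91 left.
October 2082 has 31 days: 91 − 31 = 60 left.
September 2082 has 30 days: 60 − 30 = 30 left.
August 2082 has 31 days; 31 − 30 = 1 → August 1, 2082.

August 1, 2082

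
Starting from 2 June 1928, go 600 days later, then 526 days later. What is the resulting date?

July 3, 1931

Counting forward 600 days from June 2, 1928:
June has 30 days, so 30 − 2 = 28 days remain after June 2, 1928; 600 − 28 = 572 left.
July 1928 has 31 days: 572 − 31 = 541 left.
August 1928 has 31 days: 541 − 31 = 510 left.
September 1928 has 30 days: 510 − 30 = 480 left.
October 1928 has 31 days: 480 − 31 = 449 left.
November 1928 has 30 days: 449 − 30 = 419 left.
December 1928 has 31 days: 419 − 31 = 388 left.
January 1929 has 31 days: 388 − 31 = 357 left.
February 1929 has 28 days (1929 is not a leap year): 357 − 28 = 329 left.
March 1929 has 31 days: 329 − 31 = 298 left.
April 1929 has 30 days: 298 − 30 = 268 left.
May 1929 has 31 days: 268 − 31 = 237 left.
June 1929 has 30 days: 237 − 30 = 207 left.
July 1929 has 31 days: 207 − 31 = 176 left.
August 1929 has 31 days: 176 − 31 = 145 left.
September 1929 has 30 days: 145 − 30 = 115 left.
October 1929 has 31 days: 115 − 31 = 84 left.
November 1929 has 30 days: 84 − 30 = 54 left.
December 1929 has 31 days: 54 − 31 = 23 left.
23 days into January 1930 → January 23, 1930.
Adding 526 days from January 23, 1930:
January has 31 days, so 31 − 23 = 8 days remain after January 23, 1930; 526 − 8 = 518 left.
February 1930 has 28 days (1930 is not a leap year): 518 − 28 = 490 left.
March 1930 has 31 days: 490 − 31 = 459 left.
April 1930 has 30 days: 459 − 30 = 429 left.
May 1930 has 31 days: 429 − 31 = 398 left.
June 1930 has 30 days: 398 − 30 = 368 left.
July 1930 has 31 days: 368 − 31 = 337 left.
August 1930 has 31 days: 337 − 31 = 306 left.
September 1930 has 30 days: 306 − 30 = 276 left.
October 1930 has 31 days: 276 − 31 = 245 left.
November 1930 has 30 days: 245 − 30 = 215 left.
December 1930 has 31 days: 215 − 31 = 184 left.
January 1931 has 31 days: 184 − 31 = 153 left.
February 1931 has 28 days (1931 is not a leap year): 153 − 28 = 125 left.
March 1931 has 31 days: 125 − 31 = 94 left.
April 1931 has 30 days: 94 − 30 = 64 left.
May 1931 has 31 days: 64 − 31 = 33 left.
June 1931 has 30 days: 33 − 30 = 3 left.
3 days into July 1931 → July 3, 1931.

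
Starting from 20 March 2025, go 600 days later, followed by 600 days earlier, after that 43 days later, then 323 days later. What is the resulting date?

March 21, 2026

Adding 600 days from March 20, 2025:
March has 31 days, so 31 − 20 = 11 days remain after March 20, 2025; 600 − 11 = 589 left.
April 2025 has 30 days: 589 − 30 = 559 left.
May 2025 has 31 days: 559 − 31 = 528 left.
June 2025 has 30 days: 528 − 30 = 498 left.
July 2025 has 31 days: 498 − 31 = 467 left.
August 2025 has 31 days: 467 − 31 = 436 left.
September 2025 has 30 days: 436 − 30 = 406 left.
October 2025 has 31 days: 406 − 31 = 375 left.
November 2025 has 30 days: 375 − 30 = 345 left.
December 2025 has 31 days: 345 − 31 = 314 left.
January 2026 has 31 days: 314 − 31 = 283 left.
February 2026 has 28 days (2026 is not a leap year): 283 − 28 = 255 left.
March 2026 has 31 days: 255 − 31 = 224 left.
April 2026 has 30 days: 224 − 30 = 194 left.
May 2026 has 31 days: 194 − 31 = 163 left.
June 2026 has 30 days: 163 − 30 = 133 left.
July 2026 has 31 days: 133 − 31 = 102 left.
August 2026 has 31 days: 102 − 31 = 71 left.
September 2026 has 30 days: 71 − 30 = 41 left.
October 2026 has 31 days: 41 − 31 = 10 left.
10 days into November 2026 → November 10, 2026.
Counting back 600 days from November 10, 2026:
Going back 10 days from November 10, 2026 reaches the end of the previous month; 600 − 10 = 590 left.
October 2026 has 31 days: 590 − 31 = 559 left.
September 2026 has 30 days: 559 − 30 = 529 left.
August 2026 has 31 days: 529 − 31 = 498 left.
July 2026 has 31 days: 498 − 31 = 467 left.
June 2026 has 30 days: 467 − 30 = 437 left.
May 2026 has 31 days: 437 − 31 = 406 left.
April 2026 has 30 days: 406 − 30 = 376 left.
March 2026 has 31 days: 376 − 31 = 345 left.
February 2026 has 28 days (2026 is not a leap year): 345 − 28 = 317 left.
January 2026 has 31 days: 317 − 31 = 286 left.
December 2025 has 31 days: 286 − 31 = 255 left.
November 2025 has 30 days: 255 − 30 = 225 left.
October 2025 has 31 days: 225 − 31 = 194 left.
September 2025 has 30 days: 194 − 30 = 164 left.
August 2025 has 31 days: 164 − 31 = 133 left.
July 2025 has 31 days: 133 − 31 = 102 left.
June 2025 has 30 days: 102 − 30 = 72 left.
May 2025 has 31 days: 72 − 31 = 41 left.
April 2025 has 30 days: 41 − 30 = 11 left.
March 2025 has 31 days; 31 − 11 = 20 → March 20, 2025.
Advancing 43 days from March 20, 2025:
March has 31 days, so 31 − 20 = 11 days remain after March 20, 2025; 43 − 11 = 32 left.
April 2025 has 30 days: 32 − 30 = 2 left.
2 days into May 2025 → May 2, 2025.
Counting forward 323 days from May 2, 2025:
May has 31 days, so 31 − 2 = 29 days remain after May 2, 2025; 323 − 29 = 294 left.
June 2025 has 30 days: 294 − 30 = 264 left.
July 2025 has 31 days: 264 − 31 = 233 left.
August 2025 has 31 days: 233 − 31 = 202 left.
September 2025 has 30 days: 202 − 30 = 172 left.
October 2025 has 31 days: 172 − 31 = 141 left.
November 2025 has 30 days: 141 − 30 = 111 left.
December 2025 has 31 days: 111 − 31 = 80 left.
January 2026 has 31 days: 80 − 31 = 49 left.
February 2026 has 28 days (2026 is not a leap year): 49 − 28 = 21 left.
21 days into March 2026 → March 21, 2026.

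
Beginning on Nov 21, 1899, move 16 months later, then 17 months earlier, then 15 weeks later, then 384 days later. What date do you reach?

February 22, 1901

Adding 16 months from November 21, 1899:
month 11 + 16 = 27, which is month 3 of year 1901 → March 1901.
Day 21 is valid in March, giving March 21, 1901.
Subtracting 17 months from March 21, 1901:
month 3 − 17 = -14, which is month 10 of year 1899 → October 1899.
Day 21 is valid in October, giving October 21, 1899.
Adding 15 weeks (= 105 days) from October 21, 1899:
October has 31 days, so 31 − 21 = 10 days remain after October 21, 1899; 105 − 10 = 95 left.
November 1899 has 30 days: 95 − 30 = 65 left.
December 1899 has 31 days: 65 − 31 = 34 left.
January 1900 has 31 days: 34 − 31 = 3 left.
3 days into February 1900 → February 3, 1900.
Adding 384 days from February 3, 1900:
February has 28 days, so 28 − 3 = 25 days remain after February 3, 1900; 384 − 25 = 359 left.
March 1900 has 31 days: 359 − 31 = 328 left.
April 1900 has 30 days: 328 − 30 = 298 left.
May 1900 has 31 days: 298 − 31 = 267 left.
June 1900 has 30 days: 267 − 30 = 237 left.
July 1900 has 31 days: 237 − 31 = 206 left.
August 1900 has 31 days: 206 − 31 = 175 left.
September 1900 has 30 days: 175 − 30 = 145 left.
October 1900 has 31 days: 145 − 31 = 114 left.
November 1900 has 30 days: 114 − 30 = 84 left.
December 1900 has 31 days: 84 − 31 = 53 left.
January 1901 has 31 days: 53 − 31 = 22 left.
22 days into February 1901 → February 22, 1901.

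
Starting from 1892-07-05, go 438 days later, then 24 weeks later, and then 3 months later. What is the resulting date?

June 3, 1894

Advancing 438 days from July 5, 1892:
July has 31 days, so 31 − 5 = 26 days remain after July 5, 1892; 438 − 26 = 412 left.
August 1892 has 31 days: 412 − 31 = 381 left.
September 1892 has 30 days: 381 − 30 = 351 left.
October 1892 has 31 days: 351 − 31 = 320 left.
November 1892 has 30 days: 320 − 30 = 290 left.
December 1892 has 31 days: 290 − 31 = 259 left.
January 1893 has 31 days: 259 − 31 = 228 left.
February 1893 has 28 days (1893 is not a leap year): 228 − 28 = 200 left.
March 1893 has 31 days: 200 − 31 = 169 left.
April 1893 has 30 days: 169 − 30 = 139 left.
May 1893 has 31 days: 139 − 31 = 108 left.
June 1893 has 30 days: 108 − 30 = 78 left.
July 1893 has 31 days: 78 − 31 = 47 left.
August 1893 has 31 days: 47 − 31 = 16 left.
16 days into September 1893 → September 16, 1893.
Counting forward 24 weeks (= 168 days) from September 16, 1893:
September has 30 days, so 30 − 16 = 14 days remain after September 16, 1893; 168 − 14 = 154 left.
October 1893 has 31 days: 154 − 31 = 123 left.
November 1893 has 30 days: 123 − 30 = 93 left.
December 1893 has 31 days: 93 − 31 = 62 left.
January 1894 has 31 days: 62 − 31 = 31 left.
February 1894 has 28 days (1894 is not a leap year): 31 − 28 = 3 left.
3 days into March 1894 → March 3, 1894.
Counting forward 3 months from March 3, 1894:
month 3 + 3 = 6 → June 1894.
Day 3 is valid in June, giving June 3, 1894.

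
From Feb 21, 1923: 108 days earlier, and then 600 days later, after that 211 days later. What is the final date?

Counting back 108 days from February 21, 1923:
Going back 21 days from February 21, 1923 reaches the end of the previous month; 108 − 21 = 87 left.
January 1923 has 31 days: 87 − 31 = 56 left.
December 1922 has 31 days: 56 − 31 = 25 left.
November 1922 has 30 days; 30 − 25 = 5 → November 5, 1922.
Advancing 600 days from November 5, 1922:
November has 30 days, so 30 − 5 = 25 days remain after November 5, 1922; 600 − 25 = 575 left.
December 1922 has 31 days: 575 − 31 = 544 left.
January 1923 has 31 days: 544 − 31 = 513 left.
February 1923 has 28 days (1923 is not a leap year): 513 − 28 = 485 left.
March 1923 has 31 days: 485 − 31 = 454 left.
April 1923 has 30 days: 454 − 30 = 424 left.
May 1923 has 31 days: 424 − 31 = 393 left.
June 1923 has 30 days: 393 − 30 = 363 left.
July 1923 has 31 days: 363 − 31 = 332 left.
August 1923 has 31 days: 332 − 31 = 301 left.
September 1923 has 30 days: 301 − 30 = 271 left.
October 1923 has 31 days: 271 − 31 = 240 left.
November 1923 has 30 days: 240 − 30 = 210 left.
December 1923 has 31 days: 210 − 31 = 179 left.
January 1924 has 31 days: 179 − 31 = 148 left.
February 1924 has 29 days (1924 is a leap year): 148 − 29 = 119 left.
March 1924 has 31 days: 119 − 31 = 88 left.
April 1924 has 30 days: 88 − 30 = 58 left.
May 1924 has 31 days: 58 − 31 = 27 left.
27 days into June 1924 → June 27, 1924.
Counting forward 211 days from June 27, 1924:
June has 30 days, so 30 − 27 = 3 days remain after June 27, 1924; 211 − 3 = 208 left.
July 1924 has 31 days: 208 − 31 = 177 left.
August 1924 has 31 days: 177 − 31 = 146 left.
September 1924 has 30 days: 146 − 30 = 116 left.
October 1924 has 31 days: 116 − 31 = 85 left.
November 1924 has 30 days: 85 − 30 = 55 left.
December 1924 has 31 days: 55 − 31 = 24 left.
24 days into January 1925 → January 24, 1925.

January 24, 1925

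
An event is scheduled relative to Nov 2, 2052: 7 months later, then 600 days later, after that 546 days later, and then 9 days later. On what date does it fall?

Counting forward 7 months from November 2, 2052:
month 11 + 7 = 18, which is month 6 of year 2053 → June 2053.
Day 2 is valid in June, giving June 2, 2053.
Advancing 600 days from June 2, 2053:
June has 30 days, so 30 − 2 = 28 days remain after June 2, 2053; 600 − 28 = 572 left.
July 2053 has 31 days: 572 − 31 = 541 left.
August 2053 has 31 days: 541 − 31 = 510 left.
September 2053 has 30 days: 510 − 30 = 480 left.
October 2053 has 31 days: 480 − 31 = 449 left.
November 2053 has 30 days: 449 − 30 = 419 left.
December 2053 has 31 days: 419 − 31 = 388 left.
January 2054 has 31 days: 388 − 31 = 357 left.
February 2054 has 28 days (2054 is not a leap year): 357 − 28 = 329 left.
March 2054 has 31 days: 329 − 31 = 298 left.
April 2054 has 30 days: 298 − 30 = 268 left.
May 2054 has 31 days: 268 − 31 = 237 left.
June 2054 has 30 days: 237 − 30 = 207 left.
July 2054 has 31 days: 207 − 31 = 176 left.
August 2054 has 31 days: 176 − 31 = 145 left.
September 2054 has 30 days: 145 − 30 = 115 left.
October 2054 has 31 days: 115 − 31 = 84 left.
November 2054 has 30 days: 84 − 30 = 54 left.
December 2054 has 31 days: 54 − 31 = 23 left.
23 days into January 2055 → January 23, 2055.
Counting forward 546 days from January 23, 2055:
January has 31 days, so 31 − 23 = 8 days remain after January 23, 2055; 546 − 8 = 538 left.
February 2055 has 28 days (2055 is not a leap year): 538 − 28 = 510 left.
March 2055 has 31 days: 510 − 31 = 479 left.
April 2055 has 30 days: 479 − 30 = 449 left.
May 2055 has 31 days: 449 − 31 = 418 left.
June 2055 has 30 days: 418 − 30 = 388 left.
July 2055 has 31 days: 388 − 31 = 357 left.
August 2055 has 31 days: 357 − 31 = 326 left.
September 2055 has 30 days: 326 − 30 = 296 left.
October 2055 has 31 days: 296 − 31 = 265 left.
November 2055 has 30 days: 265 − 30 = 235 left.
December 2055 has 31 days: 235 − 31 = 204 left.
January 2056 has 31 days: 204 − 31 = 173 left.
February 2056 has 29 days (2056 is a leap year): 173 − 29 = 144 left.
March 2056 has 31 days: 144 − 31 = 113 left.
April 2056 has 30 days: 113 − 30 = 83 left.
May 2056 has 31 days: 83 − 31 = 52 left.
June 2056 has 30 days: 52 − 30 = 22 left.
22 days into July 2056 → July 22, 2056.
Adding 9 days from July 22, 2056:
July has 31 days; 22 + 9 = 31, still in July.

July 31, 2056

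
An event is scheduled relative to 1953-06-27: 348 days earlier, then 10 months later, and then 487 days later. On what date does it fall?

September 13, 1954

Subtracting 348 days from June 27, 1953:
Going back 27 days from June 27, 1953 reaches the end of the previous month; 348 − 27 = 321 left.
May 1953 has 31 days: 321 − 31 = 290 left.
April 1953 has 30 days: 290 − 30 = 260 left.
March 1953 has 31 days: 260 − 31 = 229 left.
February 1953 has 28 days (1953 is not a leap year): 229 − 28 = 201 left.
January 1953 has 31 days: 201 − 31 = 170 left.
December 1952 has 31 days: 170 − 31 = 139 left.
November 1952 has 30 days: 139 − 30 = 109 left.
October 1952 has 31 days: 109 − 31 = 78 left.
September 1952 has 30 days: 78 − 30 = 48 left.
August 1952 has 31 days: 48 − 31 = 17 left.
July 1952 has 31 days; 31 − 17 = 14 → July 14, 1952.
Advancing 10 months from July 14, 1952:
month 7 + 10 = 17, which is month 5 of year 1953 → May 1953.
Day 14 is valid in May, giving May 14, 1953.
Adding 487 days from May 14, 1953:
May has 31 days, so 31 − 14 = 17 days remain after May 14, 1953; 487 − 17 = 470 left.
June 1953 has 30 days: 470 − 30 = 440 left.
July 1953 has 31 days: 440 − 31 = 409 left.
August 1953 has 31 days: 409 − 31 = 378 left.
September 1953 has 30 days: 378 − 30 = 348 left.
October 1953 has 31 days: 348 − 31 = 317 left.
November 1953 has 30 days: 317 − 30 = 287 left.
December 1953 has 31 days: 287 − 31 = 256 left.
January 1954 has 31 days: 256 − 31 = 225 left.
February 1954 has 28 days (1954 is not a leap year): 225 − 28 = 197 left.
March 1954 has 31 days: 197 − 31 = 166 left.
April 1954 has 30 days: 166 − 30 = 136 left.
May 1954 has 31 days: 136 − 31 = 105 left.
June 1954 has 30 days: 105 − 30 = 75 left.
July 1954 has 31 days: 75 − 31 = 44 left.
August 1954 has 31 days: 44 − 31 = 13 left.
13 days into September 1954 → September 13, 1954.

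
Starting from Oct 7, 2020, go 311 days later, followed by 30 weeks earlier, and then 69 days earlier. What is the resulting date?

Counting forward 311 days from October 7, 2020:
October has 31 days, so 31 − 7 = 24 days remain after October 7, 2020; 311 − 24 = 287 left.
November 2020 has 30 days: 287 − 30 = 257 left.
December 2020 has 31 days: 257 − 31 = 226 left.
January 2021 has 31 days: 226 − 31 = 195 left.
February 2021 has 28 days (2021 is not a leap year): 195 − 28 = 167 left.
March 2021 has 31 days: 167 − 31 = 136 left.
April 2021 has 30 days: 136 − 30 = 106 left.
May 2021 has 31 days: 106 − 31 = 75 left.
June 2021 has 30 days: 75 − 30 = 45 left.
July 2021 has 31 days: 45 − 31 = 14 left.
14 days into August 2021 → August 14, 2021.
Counting back 30 weeks (= 210 days) from August 14, 2021:
Going back 14 days from August 14, 2021 reaches the end of the previous month; 210 − 14 = 196 left.
July 2021 has 31 days: 196 − 31 = 165 left.
June 2021 has 30 days: 165 − 30 = 135 left.
May 2021 has 31 days: 135 − 31 = 104 left.
April 2021 has 30 days: 104 − 30 = 74 left.
March 2021 has 31 days: 74 − 31 = 43 left.
February 2021 has 28 days (2021 is not a leap year): 43 − 28 = 15 left.
January 2021 has 31 days; 31 − 15 = 16 → January 16, 2021.
Subtracting 69 days from January 16, 2021:
Going back 16 days from January 16, 2021 reaches the end of the previous month; 69 − 16 = 53 left.
December 2020 has 31 days: 53 − 31 = 22 left.
November 2020 has 30 days; 30 − 22 = 8 → November 8, 2020.

November 8, 2020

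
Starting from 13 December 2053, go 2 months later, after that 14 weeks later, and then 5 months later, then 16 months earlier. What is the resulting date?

June 22, 2053

Counting forward 2 months from December 13, 2053:
month 12 + 2 = 14, which is month 2 of year 2054 → February 2054.
Day 13 is valid in February, giving February 13, 2054.
Advancing 14 weeks (= 98 days) from February 13, 2054:
February has 28 days, so 28 − 13 = 15 days remain after February 13, 2054; 98 − 15 = 83 left.
March 2054 has 31 days: 83 − 31 = 52 left.
April 2054 has 30 days: 52 − 30 = 22 left.
22 days into May 2054 → May 22, 2054.
Advancing 5 months from May 22, 2054:
month 5 + 5 = 10 → October 2054.
Day 22 is valid in October, giving October 22, 2054.
Subtracting 16 months from October 22, 2054:
month 10 − 16 = -6, which is month 6 of year 2053 → June 2053.
Day 22 is valid in June, giving June 22, 2053.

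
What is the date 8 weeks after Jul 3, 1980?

August 28, 1980

Advancing 8 weeks = 56 days from July 3, 1980.
July has 31 days, so 31 − 3 = 28 days remain after July 3, 1980; 56 − 28 = 28 left.
28 days into August 1980 → August 28, 1980.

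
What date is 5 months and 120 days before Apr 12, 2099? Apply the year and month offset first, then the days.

Counting back 5 months and 120 days from April 12, 2099: first the month/year part, then the days.
month 4 − 5 = -1, which is month 11 of year 2098 → November 2098.
Day 12 is valid in November, giving November 12, 2098.
Now subtract 120 days from November 12, 2098.
Going back 12 days from November 12, 2098 reaches the end of the previous month; 120 − 12 = 108 left.
October 2098 has 31 days: 108 − 31 = 77 left.
September 2098 has 30 days: 77 − 30 = 47 left.
August 2098 has 31 days: 47 − 31 = 16 left.
July 2098 has 31 days; 31 − 16 = 15 → July 15, 2098.

July 15, 2098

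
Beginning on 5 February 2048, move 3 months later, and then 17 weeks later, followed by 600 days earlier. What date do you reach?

January 10, 2047

Counting forward 3 months from February 5, 2048:
month 2 + 3 = 5 → May 2048.
Day 5 is valid in May, giving May 5, 2048.
Adding 17 weeks (= 119 days) from May 5, 2048:
May has 31 days, so 31 − 5 = 26 days remain after May 5, 2048; 119 − 26 = 93 left.
June 2048 has 30 days: 93 − 30 = 63 left.
July 2048 has 31 days: 63 − 31 = 32 left.
August 2048 has 31 days: 32 − 31 = 1 left.
1 day into September 2048 → September 1, 2048.
Counting back 600 days from September 1, 2048:
Going back 1 day from September 1, 2048 reaches the end of the previous month; 600 − 1 = 599 left.
August 2048 has 31 days: 599 − 31 = 568 left.
July 2048 has 31 days: 568 − 31 = 537 left.
June 2048 has 30 days: 537 − 30 = 507 left.
May 2048 has 31 days: 507 − 31 = 476 left.
April 2048 has 30 days: 476 − 30 = 446 left.
March 2048 has 31 days: 446 − 31 = 415 left.
February 2048 has 29 days (2048 is a leap year): 415 − 29 = 386 left.
January 2048 has 31 days: 386 − 31 = 355 left.
December 2047 has 31 days: 355 − 31 = 324 left.
November 2047 has 30 days: 324 − 30 = 294 left.
October 2047 has 31 days: 294 − 31 = 263 left.
September 2047 has 30 days: 263 − 30 = 233 left.
August 2047 has 31 days: 233 − 31 = 202 left.
July 2047 has 31 days: 202 − 31 = 171 left.
June 2047 has 30 days: 171 − 30 = 141 left.
May 2047 has 31 days: 141 − 31 = 110 left.
April 2047 has 30 days: 110 − 30 = 80 left.
March 2047 has 31 days: 80 − 31 = 49 left.
February 2047 has 28 days (2047 is not a leap year): 49 − 28 = 21 left.
January 2047 has 31 days; 31 − 21 = 10 → January 10, 2047.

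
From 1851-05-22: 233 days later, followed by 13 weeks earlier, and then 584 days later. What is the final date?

May 17, 1853

Counting forward 233 days from May 22, 1851:
May has 31 days, so 31 − 22 = 9 days remain after May 22, 1851; 233 − 9 = 224 left.
June 1851 has 30 days: 224 − 30 = 194 left.
July 1851 has 31 days: 194 − 31 = 163 left.
August 1851 has 31 days: 163 − 31 = 132 left.
September 1851 has 30 days: 132 − 30 = 102 left.
October 1851 has 31 days: 102 − 31 = 71 left.
November 1851 has 30 days: 71 − 30 = 41 left.
December 1851 has 31 days: 41 − 31 = 10 left.
10 days into January 1852 → January 10, 1852.
Subtracting 13 weeks (= 91 days) from January 10, 1852:
Going back 10 days from January 10, 1852 reaches the end of the previous month; 91 − 10 = 81 left.
December 1851 has 31 days: 81 − 31 = 50 left.
November 1851 has 30 days: 50 − 30 = 20 left.
October 1851 has 31 days; 31 − 20 = 11 → October 11, 1851.
Counting forward 584 days from October 11, 1851:
October has 31 days, so 31 − 11 = 20 days remain after October 11, 1851; 584 − 20 = 564 left.
November 1851 has 30 days: 564 − 30 = 534 left.
December 1851 has 31 days: 534 − 31 = 503 left.
January 1852 has 31 days: 503 − 31 = 472 left.
February 1852 has 29 days (1852 is a leap year): 472 − 29 = 443 left.
March 1852 has 31 days: 443 − 31 = 412 left.
April 1852 has 30 days: 412 − 30 = 382 left.
May 1852 has 31 days: 382 − 31 = 351 left.
June 1852 has 30 days: 351 − 30 = 321 left.
July 1852 has 31 days: 321 − 31 = 290 left.
August 1852 has 31 days: 290 − 31 = 259 left.
September 1852 has 30 days: 259 − 30 = 229 left.
October 1852 has 31 days: 229 − 31 = 198 left.
November 1852 has 30 days: 198 − 30 = 168 left.
December 1852 has 31 days: 168 − 31 = 137 left.
January 1853 has 31 days: 137 − 31 = 106 left.
February 1853 has 28 days (1853 is not a leap year): 106 − 28 = 78 left.
March 1853 has 31 days: 78 − 31 = 47 left.
April 1853 has 30 days: 47 − 30 = 17 left.
17 days into May 1853 → May 17, 1853.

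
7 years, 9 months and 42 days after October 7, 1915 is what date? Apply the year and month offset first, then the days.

August 18, 1923

Advancing 7 years, 9 months and 42 days from October 7, 1915: first the month/year part, then the days.
+7 years → 1922; month 10 + 9 = 19, which is month 7 of year 1923 → July 1923.
Day 7 is valid in July, giving July 7, 1923.
Now add 42 days from July 7, 1923.
July has 31 days, so 31 − 7 = 24 days remain after July 7, 1923; 42 − 24 = 18 left.
18 days into August 1923 → August 18, 1923.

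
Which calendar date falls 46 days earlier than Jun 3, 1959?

Going back 46 days from June 3, 1959.
Going back 3 days from June 3, 1959 reaches the end of the previous month; 46 − 3 = 43 left.
May 1959 has 31 days: 43 − 31 = 12 left.
April 1959 has 30 days; 30 − 12 = 18 → April 18, 1959.

April 18, 1959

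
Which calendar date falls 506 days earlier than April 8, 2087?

November 18, 2085

Going back 506 days from April 8, 2087.
Going back 8 days from April 8, 2087 reaches the end of the previous month; 506 − 8 = 498 left.
March 2087 has 31 days: 498 − 31 = 467 left.
February 2087 has 28 days (2087 is not a leap year): 467 − 28 = 439 left.
January 2087 has 31 days: 439 − 31 = 408 left.
December 2086 has 31 days: 408 − 31 = 377 left.
November 2086 has 30 days: 377 − 30 = 347 left.
October 2086 has 31 days: 347 − 31 = 316 left.
September 2086 has 30 days: 316 − 30 = 286 left.
August 2086 has 31 days: 286 − 31 = 255 left.
July 2086 has 31 days: 255 − 31 = 224 left.
June 2086 has 30 days: 224 − 30 = 194 left.
May 2086 has 31 days: 194 − 31 = 163 left.
April 2086 has 30 days: 163 − 30 = 133 left.
March 2086 has 31 days: 133 − 31 = 102 left.
February 2086 has 28 days (2086 is not a leap year): 102 − 28 = 74 left.
January 2086 has 31 days: 74 − 31 = 43 left.
December 2085 has 31 days: 43 − 31 = 12 left.
November 2085 has 30 days; 30 − 12 = 18 → November 18, 2085.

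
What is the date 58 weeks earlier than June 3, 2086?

Going back 58 weeks = 406 days from June 3, 2086.
Going back 3 days from June 3, 2086 reaches the end of the previous month; 406 − 3 = 403 left.
May 2086 has 31 days: 403 − 31 = 372 left.
April 2086 has 30 days: 372 − 30 = 342 left.
March 2086 has 31 days: 342 − 31 = 311 left.
February 2086 has 28 days (2086 is not a leap year): 311 − 28 = 283 left.
January 2086 has 31 days: 283 − 31 = 252 left.
December 2085 has 31 days: 252 − 31 = 221 left.
November 2085 has 30 days: 221 − 30 = 191 left.
October 2085 has 31 days: 191 − 31 = 160 left.
September 2085 has 30 days: 160 − 30 = 130 left.
August 2085 has 31 days: 130 − 31 = 99 left.
July 2085 has 31 days: 99 − 31 = 68 left.
June 2085 has 30 days: 68 − 30 = 38 left.
May 2085 has 31 days: 38 − 31 = 7 left.
April 2085 has 30 days; 30 − 7 = 23 → April 23, 2085.

April 23, 2085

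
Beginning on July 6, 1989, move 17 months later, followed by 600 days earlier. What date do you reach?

Advancing 17 months from July 6, 1989:
month 7 + 17 = 24, which is month 12 of year 1990 → December 1990.
Day 6 is valid in December, giving December 6, 1990.
Counting back 600 days from December 6, 1990:
Going back 6 days from December 6, 1990 reaches the end of the previous month; 600 − 6 = 594 left.
November 1990 has 30 days: 594 − 30 = 564 left.
October 1990 has 31 days: 564 − 31 = 533 left.
September 1990 has 30 days: 533 − 30 = 503 left.
August 1990 has 31 days: 503 − 31 = 472 left.
July 1990 has 31 days: 472 − 31 = 441 left.
June 1990 has 30 days: 441 − 30 = 411 left.
May 1990 has 31 days: 411 − 31 = 380 left.
April 1990 has 30 days: 380 − 30 = 350 left.
March 1990 has 31 days: 350 − 31 = 319 left.
February 1990 has 28 days (1990 is not a leap year): 319 − 28 = 291 left.
January 1990 has 31 days: 291 − 31 = 260 left.
December 1989 has 31 days: 260 − 31 = 229 left.
November 1989 has 30 days: 229 − 30 = 199 left.
October 1989 has 31 days: 199 − 31 = 168 left.
September 1989 has 30 days: 168 − 30 = 138 left.
August 1989 has 31 days: 138 − 31 = 107 left.
July 1989 has 31 days: 107 − 31 = 76 left.
June 1989 has 30 days: 76 − 30 = 46 left.
May 1989 has 31 days: 46 − 31 = 15 left.
April 1989 has 30 days; 30 − 15 = 15 → April 15, 1989.

April 15, 1989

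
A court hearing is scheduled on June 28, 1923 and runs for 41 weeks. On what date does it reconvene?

Adding 41 weeks = 287 days from June 28, 1923.
June has 30 days, so 30 − 28 = 2 days remain after June 28, 1923; 287 − 2 = 285 left.
July 1923 has 31 days: 285 − 31 = 254 left.
August 1923 has 31 days: 254 − 31 = 223 left.
September 1923 has 30 days: 223 − 30 = 193 left.
October 1923 has 31 days: 193 − 31 = 162 left.
November 1923 has 30 days: 162 − 30 = 132 left.
December 1923 has 31 days: 132 − 31 = 101 left.
January 1924 has 31 days: 101 − 31 = 70 left.
February 1924 has 29 days (1924 is a leap year): 70 − 29 = 41 left.
March 1924 has 31 days: 41 − 31 = 10 left.
10 days into April 1924 → April 10, 1924.

April 10, 1924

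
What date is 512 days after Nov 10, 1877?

Advancing 512 days from November 10, 1877.
November has 30 days, so 30 − 10 = 20 days remain after November 10, 1877; 512 − 20 = 492 left.
December 1877 has 31 days: 492 − 31 = 461 left.
January 1878 has 31 days: 461 − 31 = 430 left.
February 1878 has 28 days (1878 is not a leap year): 430 − 28 = 402 left.
March 1878 has 31 days: 402 − 31 = 371 left.
April 1878 has 30 days: 371 − 30 = 341 left.
May 1878 has 31 days: 341 − 31 = 310 left.
June 1878 has 30 days: 310 − 30 = 280 left.
July 1878 has 31 days: 280 − 31 = 249 left.
August 1878 has 31 days: 249 − 31 = 218 left.
September 1878 has 30 days: 218 − 30 = 188 left.
October 1878 has 31 days: 188 − 31 = 157 left.
November 1878 has 30 days: 157 − 30 = 127 left.
December 1878 has 31 days: 127 − 31 = 96 left.
January 1879 has 31 days: 96 − 31 = 65 left.
February 1879 has 28 days (1879 is not a leap year): 65 − 28 = 37 left.
March 1879 has 31 days: 37 − 31 = 6 left.
6 days into April 1879 → April 6, 1879.

April 6, 1879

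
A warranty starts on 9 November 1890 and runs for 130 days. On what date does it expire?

Advancing 130 days from November 9, 1890.
November has 30 days, so 30 − 9 = 21 days remain after November 9, 1890; 130 − 21 = 109 left.
December 1890 has 31 days: 109 − 31 = 78 left.
January 1891 has 31 days: 78 − 31 = 47 left.
February 1891 has 28 days (1891 is not a leap year): 47 − 28 = 19 left.
19 days into March 1891 → March 19, 1891.

March 19, 1891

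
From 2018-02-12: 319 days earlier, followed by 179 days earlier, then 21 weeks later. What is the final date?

Subtracting 319 days from February 12, 2018:
Going back 12 days from February 12, 2018 reaches the end of the previous month; 319 − 12 = 307 left.
January 2018 has 31 days: 307 − 31 = 276 left.
December 2017 has 31 days: 276 − 31 = 245 left.
November 2017 has 30 days: 245 − 30 = 215 left.
October 2017 has 31 days: 215 − 31 = 184 left.
September 2017 has 30 days: 184 − 30 = 154 left.
August 2017 has 31 days: 154 − 31 = 123 left.
July 2017 has 31 days: 123 − 31 = 92 left.
June 2017 has 30 days: 92 − 30 = 62 left.
May 2017 has 31 days: 62 − 31 = 31 left.
April 2017 has 30 days: 31 − 30 = 1 left.
March 2017 has 31 days; 31 − 1 = 30 → March 30, 2017.
Counting back 179 days from March 30, 2017:
Going back 30 days from March 30, 2017 reaches the end of the previous month; 179 − 30 = 149 left.
February 2017 has 28 days (2017 is not a leap year): 149 − 28 = 121 left.
January 2017 has 31 days: 121 − 31 = 90 left.
December 2016 has 31 days: 90 − 31 = 59 left.
November 2016 has 30 days: 59 − 30 = 29 left.
October 2016 has 31 days; 31 − 29 = 2 → October 2, 2016.
Adding 21 weeks (= 147 days) from October 2, 2016:
October has 31 days, so 31 − 2 = 29 days remain after October 2, 2016; 147 − 29 = 118 left.
November 2016 has 30 days: 118 − 30 = 88 left.
December 2016 has 31 days: 88 − 31 = 57 left.
January 2017 has 31 days: 57 − 31 = 26 left.
26 days into February 2017 → February 26, 2017.

February 26, 2017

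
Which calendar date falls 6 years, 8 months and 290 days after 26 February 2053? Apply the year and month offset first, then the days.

Advancing 6 years, 8 months and 290 days from February 26, 2053: first the month/year part, then the days.
+6 years → 2059; month 2 + 8 = 10 → October 2059.
Day 26 is valid in October, giving October 26, 2059.
Now add 290 days from October 26, 2059.
October has 31 days, so 31 − 26 = 5 days remain after October 26, 2059; 290 − 5 = 285 left.
November 2059 has 30 days: 285 − 30 = 255 left.
December 2059 has 31 days: 255 − 31 = 224 left.
January 2060 has 31 days: 224 − 31 = 193 left.
February 2060 has 29 days (2060 is a leap year): 193 − 29 = 164 left.
March 2060 has 31 days: 164 − 31 = 133 left.
April 2060 has 30 days: 133 − 30 = 103 left.
May 2060 has 31 days: 103 − 31 = 72 left.
June 2060 has 30 days: 72 − 30 = 42 left.
July 2060 has 31 days: 42 − 31 = 11 left.
11 days into August 2060 → August 11, 2060.

August 11, 2060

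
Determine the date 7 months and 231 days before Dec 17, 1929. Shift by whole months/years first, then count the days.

Counting back 7 months and 231 days from December 17, 1929: first the month/year part, then the days.
month 12 − 7 = 5 → May 1929.
Day 17 is valid in May, giving May 17, 1929.
Now subtract 231 days from May 17, 1929.
Going back 17 days from May 17, 1929 reaches the end of the previous month; 231 − 17 = 214 left.
April 1929 has 30 days: 214 − 30 = 184 left.
March 1929 has 31 days: 184 − 31 = 153 left.
February 1929 has 28 days (1929 is not a leap year): 153 − 28 = 125 left.
January 1929 has 31 days: 125 − 31 = 94 left.
December 1928 has 31 days: 94 − 31 = 63 left.
November 1928 has 30 days: 63 − 30 = 33 left.
October 1928 has 31 days: 33 − 31 = 2 left.
September 1928 has 30 days; 30 − 2 = 28 → September 28, 1928.

September 28, 1928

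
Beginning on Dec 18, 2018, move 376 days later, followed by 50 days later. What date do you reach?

February 17, 2020

Advancing 376 days from December 18, 2018:
December has 31 days, so 31 − 18 = 13 days remain after December 18, 2018; 376 − 13 = 363 left.
January 2019 has 31 days: 363 − 31 = 332 left.
February 2019 has 28 days (2019 is not a leap year): 332 − 28 = 304 left.
March 2019 has 31 days: 304 − 31 = 273 left.
April 2019 has 30 days: 273 − 30 = 243 left.
May 2019 has 31 days: 243 − 31 = 212 left.
June 2019 has 30 days: 212 − 30 = 182 left.
July 2019 has 31 days: 182 − 31 = 151 left.
August 2019 has 31 days: 151 − 31 = 120 left.
September 2019 has 30 days: 120 − 30 = 90 left.
October 2019 has 31 days: 90 − 31 = 59 left.
November 2019 has 30 days: 59 − 30 = 29 left.
29 days into December 2019 → December 29, 2019.
Adding 50 days from December 29, 2019:
December has 31 days, so 31 − 29 = 2 days remain after December 29, 2019; 50 − 2 = 48 left.
January 2020 has 31 days: 48 − 31 = 17 left.
17 days into February 2020 → February 17, 2020.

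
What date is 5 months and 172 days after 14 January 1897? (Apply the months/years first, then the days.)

Adding 5 months and 172 days from January 14, 1897: first the month/year part, then the days.
month 1 + 5 = 6 → June 1897.
Day 14 is valid in June, giving June 14, 1897.
Now add 172 days from June 14, 1897.
June has 30 days, so 30 − 14 = 16 days remain after June 14, 1897; 172 − 16 = 156 left.
July 1897 has 31 days: 156 − 31 = 125 left.
August 1897 has 31 days: 125 − 31 = 94 left.
September 1897 has 30 days: 94 − 30 = 64 left.
October 1897 has 31 days: 64 − 31 = 33 left.
November 1897 has 30 days: 33 − 30 = 3 left.
3 days into December 1897 → December 3, 1897.

December 3, 1897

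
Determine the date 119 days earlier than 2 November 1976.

July 6, 1976

Going back 119 days from November 2, 1976.
Going back 2 days from November 2, 1976 reaches the end of the previous month; 119 − 2 = 117 left.
October 1976 has 31 days: 117 − 31 = 86 left.
September 1976 has 30 days: 86 − 30 = 56 left.
August 1976 has 31 days: 56 − 31 = 25 left.
July 1976 has 31 days; 31 − 25 = 6 → July 6, 1976.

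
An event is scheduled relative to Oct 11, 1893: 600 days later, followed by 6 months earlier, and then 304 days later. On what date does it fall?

October 3, 1895

Adding 600 days from October 11, 1893:
October has 31 days, so 31 − 11 = 20 days remain after October 11, 1893; 600 − 20 = 580 left.
November 1893 has 30 days: 580 − 30 = 550 left.
December 1893 has 31 days: 550 − 31 = 519 left.
January 1894 has 31 days: 519 − 31 = 488 left.
February 1894 has 28 days (1894 is not a leap year): 488 − 28 = 460 left.
March 1894 has 31 days: 460 − 31 = 429 left.
April 1894 has 30 days: 429 − 30 = 399 left.
May 1894 has 31 days: 399 − 31 = 368 left.
June 1894 has 30 days: 368 − 30 = 338 left.
July 1894 has 31 days: 338 − 31 = 307 left.
August 1894 has 31 days: 307 − 31 = 276 left.
September 1894 has 30 days: 276 − 30 = 246 left.
October 1894 has 31 days: 246 − 31 = 215 left.
November 1894 has 30 days: 215 − 30 = 185 left.
December 1894 has 31 days: 185 − 31 = 154 left.
January 1895 has 31 days: 154 − 31 = 123 left.
February 1895 has 28 days (1895 is not a leap year): 123 − 28 = 95 left.
March 1895 has 31 days: 95 − 31 = 64 left.
April 1895 has 30 days: 64 − 30 = 34 left.
May 1895 has 31 days: 34 − 31 = 3 left.
3 days into June 1895 → June 3, 1895.
Subtracting 6 months from June 3, 1895:
month 6 − 6 = 0, which is month 12 of year 1894 → December 1894.
Day 3 is valid in December, giving December 3, 1894.
Advancing 304 days from December 3, 1894:
December has 31 days, so 31 − 3 = 28 days remain after December 3, 1894; 304 − 28 = 276 left.
January 1895 has 31 days: 276 − 31 = 245 left.
February 1895 has 28 days (1895 is not a leap year): 245 − 28 = 217 left.
March 1895 has 31 days: 217 − 31 = 186 left.
April 1895 has 30 days: 186 − 30 = 156 left.
May 1895 has 31 days: 156 − 31 = 125 left.
June 1895 has 30 days: 125 − 30 = 95 left.
July 1895 has 31 days: 95 − 31 = 64 left.
August 1895 has 31 days: 64 − 31 = 33 left.
September 1895 has 30 days: 33 − 30 = 3 left.
3 days into October 1895 → October 3, 1895.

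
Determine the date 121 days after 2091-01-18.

Advancing 121 days from January 18, 2091.
January has 31 days, so 31 − 18 = 13 days remain after January 18, 2091; 121 − 13 = 108 left.
February 2091 has 28 days (2091 is not a leap year): 108 − 28 = 80 left.
March 2091 has 31 days: 80 − 31 = 49 left.
April 2091 has 30 days: 49 − 30 = 19 left.
19 days into May 2091 → May 19, 2091.

May 19, 2091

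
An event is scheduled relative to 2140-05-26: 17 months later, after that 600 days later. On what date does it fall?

Adding 17 months from May 26, 2140:
month 5 + 17 = 22, which is month 10 of year 2141 → October 2141.
Day 26 is valid in October, giving October 26, 2141.
Adding 600 days from October 26, 2141:
October has 31 days, so 31 − 26 = 5 days remain after October 26, 2141; 600 − 5 = 595 left.
November 2141 has 30 days: 595 − 30 = 565 left.
December 2141 has 31 days: 565 − 31 = 534 left.
January 2142 has 31 days: 534 − 31 = 503 left.
February 2142 has 28 days (2142 is not a leap year): 503 − 28 = 475 left.
March 2142 has 31 days: 475 − 31 = 444 left.
April 2142 has 30 days: 444 − 30 = 414 left.
May 2142 has 31 days: 414 − 31 = 383 left.
June 2142 has 30 days: 383 − 30 = 353 left.
July 2142 has 31 days: 353 − 31 = 322 left.
August 2142 has 31 days: 322 − 31 = 291 left.
September 2142 has 30 days: 291 − 30 = 261 left.
October 2142 has 31 days: 261 − 31 = 230 left.
November 2142 has 30 days: 230 − 30 = 200 left.
December 2142 has 31 days: 200 − 31 = 169 left.
January 2143 has 31 days: 169 − 31 = 138 left.
February 2143 has 28 days (2143 is not a leap year): 138 − 28 = 110 left.
March 2143 has 31 days: 110 − 31 = 79 left.
April 2143 has 30 days: 79 − 30 = 49 left.
May 2143 has 31 days: 49 − 31 = 18 left.
18 days into June 2143 → June 18, 2143.

June 18, 2143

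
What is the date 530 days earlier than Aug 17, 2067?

March 5, 2066

Going back 530 days from August 17, 2067.
Going back 17 days from August 17, 2067 reaches the end of the previous month; 530 − 17 = 513 left.
July 2067 has 31 days: 513 − 31 = 482 left.
June 2067 has 30 days: 482 − 30 = 452 left.
May 2067 has 31 days: 452 − 31 = 421 left.
April 2067 has 30 days: 421 − 30 = 391 left.
March 2067 has 31 days: 391 − 31 = 360 left.
February 2067 has 28 days (2067 is not a leap year): 360 − 28 = 332 left.
January 2067 has 31 days: 332 − 31 = 301 left.
December 2066 has 31 days: 301 − 31 = 270 left.
November 2066 has 30 days: 270 − 30 = 240 left.
October 2066 has 31 days: 240 − 31 = 209 left.
September 2066 has 30 days: 209 − 30 = 179 left.
August 2066 has 31 days: 179 − 31 = 148 left.
July 2066 has 31 days: 148 − 31 = 117 left.
June 2066 has 30 days: 117 − 30 = 87 left.
May 2066 has 31 days: 87 − 31 = 56 left.
April 2066 has 30 days: 56 − 30 = 26 left.
March 2066 has 31 days; 31 − 26 = 5 → March 5, 2066.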